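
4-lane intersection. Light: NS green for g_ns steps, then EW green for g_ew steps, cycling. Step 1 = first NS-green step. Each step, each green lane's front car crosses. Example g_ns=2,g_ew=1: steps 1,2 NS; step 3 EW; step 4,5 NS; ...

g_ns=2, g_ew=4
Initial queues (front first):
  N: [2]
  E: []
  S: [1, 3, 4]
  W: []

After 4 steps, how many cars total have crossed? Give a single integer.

Step 1 [NS]: N:car2-GO,E:wait,S:car1-GO,W:wait | queues: N=0 E=0 S=2 W=0
Step 2 [NS]: N:empty,E:wait,S:car3-GO,W:wait | queues: N=0 E=0 S=1 W=0
Step 3 [EW]: N:wait,E:empty,S:wait,W:empty | queues: N=0 E=0 S=1 W=0
Step 4 [EW]: N:wait,E:empty,S:wait,W:empty | queues: N=0 E=0 S=1 W=0
Cars crossed by step 4: 3

Answer: 3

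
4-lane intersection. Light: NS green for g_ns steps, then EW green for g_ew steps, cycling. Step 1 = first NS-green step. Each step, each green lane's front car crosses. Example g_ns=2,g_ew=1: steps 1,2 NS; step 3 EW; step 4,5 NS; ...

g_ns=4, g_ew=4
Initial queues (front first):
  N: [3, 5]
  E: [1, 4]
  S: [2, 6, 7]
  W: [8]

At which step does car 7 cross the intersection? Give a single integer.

Step 1 [NS]: N:car3-GO,E:wait,S:car2-GO,W:wait | queues: N=1 E=2 S=2 W=1
Step 2 [NS]: N:car5-GO,E:wait,S:car6-GO,W:wait | queues: N=0 E=2 S=1 W=1
Step 3 [NS]: N:empty,E:wait,S:car7-GO,W:wait | queues: N=0 E=2 S=0 W=1
Step 4 [NS]: N:empty,E:wait,S:empty,W:wait | queues: N=0 E=2 S=0 W=1
Step 5 [EW]: N:wait,E:car1-GO,S:wait,W:car8-GO | queues: N=0 E=1 S=0 W=0
Step 6 [EW]: N:wait,E:car4-GO,S:wait,W:empty | queues: N=0 E=0 S=0 W=0
Car 7 crosses at step 3

3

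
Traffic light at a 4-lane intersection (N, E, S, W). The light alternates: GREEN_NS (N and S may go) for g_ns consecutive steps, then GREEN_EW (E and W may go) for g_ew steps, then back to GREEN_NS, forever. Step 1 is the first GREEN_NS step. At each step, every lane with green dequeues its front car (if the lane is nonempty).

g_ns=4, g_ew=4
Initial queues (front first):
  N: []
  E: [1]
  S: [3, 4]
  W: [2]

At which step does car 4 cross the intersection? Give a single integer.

Step 1 [NS]: N:empty,E:wait,S:car3-GO,W:wait | queues: N=0 E=1 S=1 W=1
Step 2 [NS]: N:empty,E:wait,S:car4-GO,W:wait | queues: N=0 E=1 S=0 W=1
Step 3 [NS]: N:empty,E:wait,S:empty,W:wait | queues: N=0 E=1 S=0 W=1
Step 4 [NS]: N:empty,E:wait,S:empty,W:wait | queues: N=0 E=1 S=0 W=1
Step 5 [EW]: N:wait,E:car1-GO,S:wait,W:car2-GO | queues: N=0 E=0 S=0 W=0
Car 4 crosses at step 2

2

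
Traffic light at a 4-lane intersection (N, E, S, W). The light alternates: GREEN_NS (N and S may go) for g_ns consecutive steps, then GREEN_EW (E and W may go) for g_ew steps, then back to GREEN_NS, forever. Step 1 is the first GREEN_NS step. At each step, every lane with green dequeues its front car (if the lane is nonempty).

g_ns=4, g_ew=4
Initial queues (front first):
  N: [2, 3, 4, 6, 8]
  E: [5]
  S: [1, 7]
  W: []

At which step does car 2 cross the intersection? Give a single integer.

Step 1 [NS]: N:car2-GO,E:wait,S:car1-GO,W:wait | queues: N=4 E=1 S=1 W=0
Step 2 [NS]: N:car3-GO,E:wait,S:car7-GO,W:wait | queues: N=3 E=1 S=0 W=0
Step 3 [NS]: N:car4-GO,E:wait,S:empty,W:wait | queues: N=2 E=1 S=0 W=0
Step 4 [NS]: N:car6-GO,E:wait,S:empty,W:wait | queues: N=1 E=1 S=0 W=0
Step 5 [EW]: N:wait,E:car5-GO,S:wait,W:empty | queues: N=1 E=0 S=0 W=0
Step 6 [EW]: N:wait,E:empty,S:wait,W:empty | queues: N=1 E=0 S=0 W=0
Step 7 [EW]: N:wait,E:empty,S:wait,W:empty | queues: N=1 E=0 S=0 W=0
Step 8 [EW]: N:wait,E:empty,S:wait,W:empty | queues: N=1 E=0 S=0 W=0
Step 9 [NS]: N:car8-GO,E:wait,S:empty,W:wait | queues: N=0 E=0 S=0 W=0
Car 2 crosses at step 1

1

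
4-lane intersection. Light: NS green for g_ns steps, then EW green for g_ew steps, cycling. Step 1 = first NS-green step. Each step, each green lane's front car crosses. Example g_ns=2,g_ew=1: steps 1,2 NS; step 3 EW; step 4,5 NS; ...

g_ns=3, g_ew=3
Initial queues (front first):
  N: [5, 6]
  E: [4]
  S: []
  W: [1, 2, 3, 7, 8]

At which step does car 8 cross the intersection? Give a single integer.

Step 1 [NS]: N:car5-GO,E:wait,S:empty,W:wait | queues: N=1 E=1 S=0 W=5
Step 2 [NS]: N:car6-GO,E:wait,S:empty,W:wait | queues: N=0 E=1 S=0 W=5
Step 3 [NS]: N:empty,E:wait,S:empty,W:wait | queues: N=0 E=1 S=0 W=5
Step 4 [EW]: N:wait,E:car4-GO,S:wait,W:car1-GO | queues: N=0 E=0 S=0 W=4
Step 5 [EW]: N:wait,E:empty,S:wait,W:car2-GO | queues: N=0 E=0 S=0 W=3
Step 6 [EW]: N:wait,E:empty,S:wait,W:car3-GO | queues: N=0 E=0 S=0 W=2
Step 7 [NS]: N:empty,E:wait,S:empty,W:wait | queues: N=0 E=0 S=0 W=2
Step 8 [NS]: N:empty,E:wait,S:empty,W:wait | queues: N=0 E=0 S=0 W=2
Step 9 [NS]: N:empty,E:wait,S:empty,W:wait | queues: N=0 E=0 S=0 W=2
Step 10 [EW]: N:wait,E:empty,S:wait,W:car7-GO | queues: N=0 E=0 S=0 W=1
Step 11 [EW]: N:wait,E:empty,S:wait,W:car8-GO | queues: N=0 E=0 S=0 W=0
Car 8 crosses at step 11

11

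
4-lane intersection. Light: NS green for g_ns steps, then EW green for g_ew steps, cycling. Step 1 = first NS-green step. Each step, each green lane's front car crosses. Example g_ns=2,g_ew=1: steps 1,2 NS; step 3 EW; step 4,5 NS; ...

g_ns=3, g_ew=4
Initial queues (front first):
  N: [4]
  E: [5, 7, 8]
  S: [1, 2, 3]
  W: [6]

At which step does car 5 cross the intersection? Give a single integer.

Step 1 [NS]: N:car4-GO,E:wait,S:car1-GO,W:wait | queues: N=0 E=3 S=2 W=1
Step 2 [NS]: N:empty,E:wait,S:car2-GO,W:wait | queues: N=0 E=3 S=1 W=1
Step 3 [NS]: N:empty,E:wait,S:car3-GO,W:wait | queues: N=0 E=3 S=0 W=1
Step 4 [EW]: N:wait,E:car5-GO,S:wait,W:car6-GO | queues: N=0 E=2 S=0 W=0
Step 5 [EW]: N:wait,E:car7-GO,S:wait,W:empty | queues: N=0 E=1 S=0 W=0
Step 6 [EW]: N:wait,E:car8-GO,S:wait,W:empty | queues: N=0 E=0 S=0 W=0
Car 5 crosses at step 4

4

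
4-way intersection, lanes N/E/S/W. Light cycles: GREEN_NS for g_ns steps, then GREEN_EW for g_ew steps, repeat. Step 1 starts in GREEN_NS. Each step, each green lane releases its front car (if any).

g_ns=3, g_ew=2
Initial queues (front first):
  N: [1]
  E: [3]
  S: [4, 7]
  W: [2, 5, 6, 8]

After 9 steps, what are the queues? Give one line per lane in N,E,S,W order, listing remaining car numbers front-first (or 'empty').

Step 1 [NS]: N:car1-GO,E:wait,S:car4-GO,W:wait | queues: N=0 E=1 S=1 W=4
Step 2 [NS]: N:empty,E:wait,S:car7-GO,W:wait | queues: N=0 E=1 S=0 W=4
Step 3 [NS]: N:empty,E:wait,S:empty,W:wait | queues: N=0 E=1 S=0 W=4
Step 4 [EW]: N:wait,E:car3-GO,S:wait,W:car2-GO | queues: N=0 E=0 S=0 W=3
Step 5 [EW]: N:wait,E:empty,S:wait,W:car5-GO | queues: N=0 E=0 S=0 W=2
Step 6 [NS]: N:empty,E:wait,S:empty,W:wait | queues: N=0 E=0 S=0 W=2
Step 7 [NS]: N:empty,E:wait,S:empty,W:wait | queues: N=0 E=0 S=0 W=2
Step 8 [NS]: N:empty,E:wait,S:empty,W:wait | queues: N=0 E=0 S=0 W=2
Step 9 [EW]: N:wait,E:empty,S:wait,W:car6-GO | queues: N=0 E=0 S=0 W=1

N: empty
E: empty
S: empty
W: 8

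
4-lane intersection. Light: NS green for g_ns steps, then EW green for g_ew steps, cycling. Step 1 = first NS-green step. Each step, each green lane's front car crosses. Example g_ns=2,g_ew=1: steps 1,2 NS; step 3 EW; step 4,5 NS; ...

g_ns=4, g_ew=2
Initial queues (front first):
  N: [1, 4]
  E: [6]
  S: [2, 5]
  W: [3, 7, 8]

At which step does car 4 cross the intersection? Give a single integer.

Step 1 [NS]: N:car1-GO,E:wait,S:car2-GO,W:wait | queues: N=1 E=1 S=1 W=3
Step 2 [NS]: N:car4-GO,E:wait,S:car5-GO,W:wait | queues: N=0 E=1 S=0 W=3
Step 3 [NS]: N:empty,E:wait,S:empty,W:wait | queues: N=0 E=1 S=0 W=3
Step 4 [NS]: N:empty,E:wait,S:empty,W:wait | queues: N=0 E=1 S=0 W=3
Step 5 [EW]: N:wait,E:car6-GO,S:wait,W:car3-GO | queues: N=0 E=0 S=0 W=2
Step 6 [EW]: N:wait,E:empty,S:wait,W:car7-GO | queues: N=0 E=0 S=0 W=1
Step 7 [NS]: N:empty,E:wait,S:empty,W:wait | queues: N=0 E=0 S=0 W=1
Step 8 [NS]: N:empty,E:wait,S:empty,W:wait | queues: N=0 E=0 S=0 W=1
Step 9 [NS]: N:empty,E:wait,S:empty,W:wait | queues: N=0 E=0 S=0 W=1
Step 10 [NS]: N:empty,E:wait,S:empty,W:wait | queues: N=0 E=0 S=0 W=1
Step 11 [EW]: N:wait,E:empty,S:wait,W:car8-GO | queues: N=0 E=0 S=0 W=0
Car 4 crosses at step 2

2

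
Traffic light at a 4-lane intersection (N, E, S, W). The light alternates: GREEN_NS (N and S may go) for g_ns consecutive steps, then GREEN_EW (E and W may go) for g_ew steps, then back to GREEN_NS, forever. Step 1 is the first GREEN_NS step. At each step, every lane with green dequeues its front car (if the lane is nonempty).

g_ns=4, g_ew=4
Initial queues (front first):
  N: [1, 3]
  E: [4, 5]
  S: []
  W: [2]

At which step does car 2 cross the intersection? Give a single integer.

Step 1 [NS]: N:car1-GO,E:wait,S:empty,W:wait | queues: N=1 E=2 S=0 W=1
Step 2 [NS]: N:car3-GO,E:wait,S:empty,W:wait | queues: N=0 E=2 S=0 W=1
Step 3 [NS]: N:empty,E:wait,S:empty,W:wait | queues: N=0 E=2 S=0 W=1
Step 4 [NS]: N:empty,E:wait,S:empty,W:wait | queues: N=0 E=2 S=0 W=1
Step 5 [EW]: N:wait,E:car4-GO,S:wait,W:car2-GO | queues: N=0 E=1 S=0 W=0
Step 6 [EW]: N:wait,E:car5-GO,S:wait,W:empty | queues: N=0 E=0 S=0 W=0
Car 2 crosses at step 5

5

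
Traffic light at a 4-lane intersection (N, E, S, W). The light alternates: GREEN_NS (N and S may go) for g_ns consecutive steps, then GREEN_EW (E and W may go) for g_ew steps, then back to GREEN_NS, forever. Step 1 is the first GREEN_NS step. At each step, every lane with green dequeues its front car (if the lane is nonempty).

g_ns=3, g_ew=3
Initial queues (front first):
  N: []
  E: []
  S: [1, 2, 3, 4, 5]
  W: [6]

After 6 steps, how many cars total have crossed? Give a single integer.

Step 1 [NS]: N:empty,E:wait,S:car1-GO,W:wait | queues: N=0 E=0 S=4 W=1
Step 2 [NS]: N:empty,E:wait,S:car2-GO,W:wait | queues: N=0 E=0 S=3 W=1
Step 3 [NS]: N:empty,E:wait,S:car3-GO,W:wait | queues: N=0 E=0 S=2 W=1
Step 4 [EW]: N:wait,E:empty,S:wait,W:car6-GO | queues: N=0 E=0 S=2 W=0
Step 5 [EW]: N:wait,E:empty,S:wait,W:empty | queues: N=0 E=0 S=2 W=0
Step 6 [EW]: N:wait,E:empty,S:wait,W:empty | queues: N=0 E=0 S=2 W=0
Cars crossed by step 6: 4

Answer: 4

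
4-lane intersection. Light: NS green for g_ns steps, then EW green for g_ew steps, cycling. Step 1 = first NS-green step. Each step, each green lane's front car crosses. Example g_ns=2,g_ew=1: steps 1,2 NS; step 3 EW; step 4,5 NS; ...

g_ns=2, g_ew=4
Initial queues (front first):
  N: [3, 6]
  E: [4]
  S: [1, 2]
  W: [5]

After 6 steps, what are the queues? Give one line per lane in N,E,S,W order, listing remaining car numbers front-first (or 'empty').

Step 1 [NS]: N:car3-GO,E:wait,S:car1-GO,W:wait | queues: N=1 E=1 S=1 W=1
Step 2 [NS]: N:car6-GO,E:wait,S:car2-GO,W:wait | queues: N=0 E=1 S=0 W=1
Step 3 [EW]: N:wait,E:car4-GO,S:wait,W:car5-GO | queues: N=0 E=0 S=0 W=0

N: empty
E: empty
S: empty
W: empty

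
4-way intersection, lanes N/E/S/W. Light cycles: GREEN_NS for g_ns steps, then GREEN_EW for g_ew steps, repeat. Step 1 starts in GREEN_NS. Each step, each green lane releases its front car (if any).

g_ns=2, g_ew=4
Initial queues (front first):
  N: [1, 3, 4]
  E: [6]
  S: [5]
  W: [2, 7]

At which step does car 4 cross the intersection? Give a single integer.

Step 1 [NS]: N:car1-GO,E:wait,S:car5-GO,W:wait | queues: N=2 E=1 S=0 W=2
Step 2 [NS]: N:car3-GO,E:wait,S:empty,W:wait | queues: N=1 E=1 S=0 W=2
Step 3 [EW]: N:wait,E:car6-GO,S:wait,W:car2-GO | queues: N=1 E=0 S=0 W=1
Step 4 [EW]: N:wait,E:empty,S:wait,W:car7-GO | queues: N=1 E=0 S=0 W=0
Step 5 [EW]: N:wait,E:empty,S:wait,W:empty | queues: N=1 E=0 S=0 W=0
Step 6 [EW]: N:wait,E:empty,S:wait,W:empty | queues: N=1 E=0 S=0 W=0
Step 7 [NS]: N:car4-GO,E:wait,S:empty,W:wait | queues: N=0 E=0 S=0 W=0
Car 4 crosses at step 7

7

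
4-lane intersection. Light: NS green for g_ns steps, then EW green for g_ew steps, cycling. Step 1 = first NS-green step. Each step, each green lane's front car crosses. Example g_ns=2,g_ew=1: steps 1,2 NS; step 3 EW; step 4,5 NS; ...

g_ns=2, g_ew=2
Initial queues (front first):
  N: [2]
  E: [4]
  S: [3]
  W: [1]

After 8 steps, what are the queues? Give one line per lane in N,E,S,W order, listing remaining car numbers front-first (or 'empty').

Step 1 [NS]: N:car2-GO,E:wait,S:car3-GO,W:wait | queues: N=0 E=1 S=0 W=1
Step 2 [NS]: N:empty,E:wait,S:empty,W:wait | queues: N=0 E=1 S=0 W=1
Step 3 [EW]: N:wait,E:car4-GO,S:wait,W:car1-GO | queues: N=0 E=0 S=0 W=0

N: empty
E: empty
S: empty
W: empty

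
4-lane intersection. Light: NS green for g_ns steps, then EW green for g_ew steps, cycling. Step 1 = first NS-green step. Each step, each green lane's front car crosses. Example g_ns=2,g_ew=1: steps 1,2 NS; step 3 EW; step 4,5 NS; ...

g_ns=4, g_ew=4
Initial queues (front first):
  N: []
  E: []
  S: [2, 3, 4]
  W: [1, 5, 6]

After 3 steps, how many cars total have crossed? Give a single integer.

Step 1 [NS]: N:empty,E:wait,S:car2-GO,W:wait | queues: N=0 E=0 S=2 W=3
Step 2 [NS]: N:empty,E:wait,S:car3-GO,W:wait | queues: N=0 E=0 S=1 W=3
Step 3 [NS]: N:empty,E:wait,S:car4-GO,W:wait | queues: N=0 E=0 S=0 W=3
Cars crossed by step 3: 3

Answer: 3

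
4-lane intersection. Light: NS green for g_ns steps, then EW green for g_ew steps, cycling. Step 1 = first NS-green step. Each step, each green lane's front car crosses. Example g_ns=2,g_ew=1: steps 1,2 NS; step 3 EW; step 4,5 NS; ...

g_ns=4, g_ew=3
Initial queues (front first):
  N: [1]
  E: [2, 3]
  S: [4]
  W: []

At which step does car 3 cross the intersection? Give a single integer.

Step 1 [NS]: N:car1-GO,E:wait,S:car4-GO,W:wait | queues: N=0 E=2 S=0 W=0
Step 2 [NS]: N:empty,E:wait,S:empty,W:wait | queues: N=0 E=2 S=0 W=0
Step 3 [NS]: N:empty,E:wait,S:empty,W:wait | queues: N=0 E=2 S=0 W=0
Step 4 [NS]: N:empty,E:wait,S:empty,W:wait | queues: N=0 E=2 S=0 W=0
Step 5 [EW]: N:wait,E:car2-GO,S:wait,W:empty | queues: N=0 E=1 S=0 W=0
Step 6 [EW]: N:wait,E:car3-GO,S:wait,W:empty | queues: N=0 E=0 S=0 W=0
Car 3 crosses at step 6

6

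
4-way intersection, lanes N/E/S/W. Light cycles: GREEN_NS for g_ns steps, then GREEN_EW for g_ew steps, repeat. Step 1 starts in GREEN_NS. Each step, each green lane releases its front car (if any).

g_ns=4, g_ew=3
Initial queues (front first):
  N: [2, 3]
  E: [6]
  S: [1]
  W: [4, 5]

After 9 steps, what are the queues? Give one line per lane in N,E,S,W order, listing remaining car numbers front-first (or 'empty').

Step 1 [NS]: N:car2-GO,E:wait,S:car1-GO,W:wait | queues: N=1 E=1 S=0 W=2
Step 2 [NS]: N:car3-GO,E:wait,S:empty,W:wait | queues: N=0 E=1 S=0 W=2
Step 3 [NS]: N:empty,E:wait,S:empty,W:wait | queues: N=0 E=1 S=0 W=2
Step 4 [NS]: N:empty,E:wait,S:empty,W:wait | queues: N=0 E=1 S=0 W=2
Step 5 [EW]: N:wait,E:car6-GO,S:wait,W:car4-GO | queues: N=0 E=0 S=0 W=1
Step 6 [EW]: N:wait,E:empty,S:wait,W:car5-GO | queues: N=0 E=0 S=0 W=0

N: empty
E: empty
S: empty
W: empty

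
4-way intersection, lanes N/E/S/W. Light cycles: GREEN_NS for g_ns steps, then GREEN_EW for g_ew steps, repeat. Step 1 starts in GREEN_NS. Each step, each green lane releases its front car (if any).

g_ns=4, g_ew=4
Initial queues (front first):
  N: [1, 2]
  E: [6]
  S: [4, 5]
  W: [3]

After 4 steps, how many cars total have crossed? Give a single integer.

Answer: 4

Derivation:
Step 1 [NS]: N:car1-GO,E:wait,S:car4-GO,W:wait | queues: N=1 E=1 S=1 W=1
Step 2 [NS]: N:car2-GO,E:wait,S:car5-GO,W:wait | queues: N=0 E=1 S=0 W=1
Step 3 [NS]: N:empty,E:wait,S:empty,W:wait | queues: N=0 E=1 S=0 W=1
Step 4 [NS]: N:empty,E:wait,S:empty,W:wait | queues: N=0 E=1 S=0 W=1
Cars crossed by step 4: 4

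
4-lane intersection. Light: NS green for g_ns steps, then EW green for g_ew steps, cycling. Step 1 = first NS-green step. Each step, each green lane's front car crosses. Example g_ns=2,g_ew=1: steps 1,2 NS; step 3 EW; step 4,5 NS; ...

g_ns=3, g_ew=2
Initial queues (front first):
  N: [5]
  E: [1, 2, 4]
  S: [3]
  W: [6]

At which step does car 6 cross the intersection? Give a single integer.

Step 1 [NS]: N:car5-GO,E:wait,S:car3-GO,W:wait | queues: N=0 E=3 S=0 W=1
Step 2 [NS]: N:empty,E:wait,S:empty,W:wait | queues: N=0 E=3 S=0 W=1
Step 3 [NS]: N:empty,E:wait,S:empty,W:wait | queues: N=0 E=3 S=0 W=1
Step 4 [EW]: N:wait,E:car1-GO,S:wait,W:car6-GO | queues: N=0 E=2 S=0 W=0
Step 5 [EW]: N:wait,E:car2-GO,S:wait,W:empty | queues: N=0 E=1 S=0 W=0
Step 6 [NS]: N:empty,E:wait,S:empty,W:wait | queues: N=0 E=1 S=0 W=0
Step 7 [NS]: N:empty,E:wait,S:empty,W:wait | queues: N=0 E=1 S=0 W=0
Step 8 [NS]: N:empty,E:wait,S:empty,W:wait | queues: N=0 E=1 S=0 W=0
Step 9 [EW]: N:wait,E:car4-GO,S:wait,W:empty | queues: N=0 E=0 S=0 W=0
Car 6 crosses at step 4

4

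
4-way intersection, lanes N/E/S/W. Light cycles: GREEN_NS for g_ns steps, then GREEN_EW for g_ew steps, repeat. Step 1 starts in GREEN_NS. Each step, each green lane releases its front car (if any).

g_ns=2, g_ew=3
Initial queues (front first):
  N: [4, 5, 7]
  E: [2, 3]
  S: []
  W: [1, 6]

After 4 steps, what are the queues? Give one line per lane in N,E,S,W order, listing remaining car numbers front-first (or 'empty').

Step 1 [NS]: N:car4-GO,E:wait,S:empty,W:wait | queues: N=2 E=2 S=0 W=2
Step 2 [NS]: N:car5-GO,E:wait,S:empty,W:wait | queues: N=1 E=2 S=0 W=2
Step 3 [EW]: N:wait,E:car2-GO,S:wait,W:car1-GO | queues: N=1 E=1 S=0 W=1
Step 4 [EW]: N:wait,E:car3-GO,S:wait,W:car6-GO | queues: N=1 E=0 S=0 W=0

N: 7
E: empty
S: empty
W: empty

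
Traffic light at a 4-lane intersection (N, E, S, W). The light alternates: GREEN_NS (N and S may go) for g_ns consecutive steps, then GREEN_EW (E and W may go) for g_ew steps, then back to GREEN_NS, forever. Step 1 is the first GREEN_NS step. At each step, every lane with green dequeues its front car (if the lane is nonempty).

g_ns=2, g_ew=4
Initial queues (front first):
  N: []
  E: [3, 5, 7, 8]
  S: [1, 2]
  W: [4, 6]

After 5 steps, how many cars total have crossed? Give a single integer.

Answer: 7

Derivation:
Step 1 [NS]: N:empty,E:wait,S:car1-GO,W:wait | queues: N=0 E=4 S=1 W=2
Step 2 [NS]: N:empty,E:wait,S:car2-GO,W:wait | queues: N=0 E=4 S=0 W=2
Step 3 [EW]: N:wait,E:car3-GO,S:wait,W:car4-GO | queues: N=0 E=3 S=0 W=1
Step 4 [EW]: N:wait,E:car5-GO,S:wait,W:car6-GO | queues: N=0 E=2 S=0 W=0
Step 5 [EW]: N:wait,E:car7-GO,S:wait,W:empty | queues: N=0 E=1 S=0 W=0
Cars crossed by step 5: 7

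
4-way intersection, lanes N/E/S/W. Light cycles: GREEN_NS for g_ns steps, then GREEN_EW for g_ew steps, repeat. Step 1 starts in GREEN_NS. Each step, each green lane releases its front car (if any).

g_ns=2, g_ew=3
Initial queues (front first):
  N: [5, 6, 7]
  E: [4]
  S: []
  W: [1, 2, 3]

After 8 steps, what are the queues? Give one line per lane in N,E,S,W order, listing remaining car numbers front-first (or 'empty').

Step 1 [NS]: N:car5-GO,E:wait,S:empty,W:wait | queues: N=2 E=1 S=0 W=3
Step 2 [NS]: N:car6-GO,E:wait,S:empty,W:wait | queues: N=1 E=1 S=0 W=3
Step 3 [EW]: N:wait,E:car4-GO,S:wait,W:car1-GO | queues: N=1 E=0 S=0 W=2
Step 4 [EW]: N:wait,E:empty,S:wait,W:car2-GO | queues: N=1 E=0 S=0 W=1
Step 5 [EW]: N:wait,E:empty,S:wait,W:car3-GO | queues: N=1 E=0 S=0 W=0
Step 6 [NS]: N:car7-GO,E:wait,S:empty,W:wait | queues: N=0 E=0 S=0 W=0

N: empty
E: empty
S: empty
W: empty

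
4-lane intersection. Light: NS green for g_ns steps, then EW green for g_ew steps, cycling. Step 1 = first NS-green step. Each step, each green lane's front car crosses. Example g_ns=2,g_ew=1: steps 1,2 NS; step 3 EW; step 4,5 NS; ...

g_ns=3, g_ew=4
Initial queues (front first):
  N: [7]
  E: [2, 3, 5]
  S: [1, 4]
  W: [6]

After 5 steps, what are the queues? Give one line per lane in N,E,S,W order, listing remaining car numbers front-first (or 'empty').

Step 1 [NS]: N:car7-GO,E:wait,S:car1-GO,W:wait | queues: N=0 E=3 S=1 W=1
Step 2 [NS]: N:empty,E:wait,S:car4-GO,W:wait | queues: N=0 E=3 S=0 W=1
Step 3 [NS]: N:empty,E:wait,S:empty,W:wait | queues: N=0 E=3 S=0 W=1
Step 4 [EW]: N:wait,E:car2-GO,S:wait,W:car6-GO | queues: N=0 E=2 S=0 W=0
Step 5 [EW]: N:wait,E:car3-GO,S:wait,W:empty | queues: N=0 E=1 S=0 W=0

N: empty
E: 5
S: empty
W: empty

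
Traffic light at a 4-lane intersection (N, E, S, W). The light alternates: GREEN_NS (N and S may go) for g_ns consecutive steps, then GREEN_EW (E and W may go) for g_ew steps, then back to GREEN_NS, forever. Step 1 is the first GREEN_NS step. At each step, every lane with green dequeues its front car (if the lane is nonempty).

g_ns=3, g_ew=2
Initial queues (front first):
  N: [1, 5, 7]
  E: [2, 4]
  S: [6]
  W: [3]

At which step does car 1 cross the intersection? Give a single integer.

Step 1 [NS]: N:car1-GO,E:wait,S:car6-GO,W:wait | queues: N=2 E=2 S=0 W=1
Step 2 [NS]: N:car5-GO,E:wait,S:empty,W:wait | queues: N=1 E=2 S=0 W=1
Step 3 [NS]: N:car7-GO,E:wait,S:empty,W:wait | queues: N=0 E=2 S=0 W=1
Step 4 [EW]: N:wait,E:car2-GO,S:wait,W:car3-GO | queues: N=0 E=1 S=0 W=0
Step 5 [EW]: N:wait,E:car4-GO,S:wait,W:empty | queues: N=0 E=0 S=0 W=0
Car 1 crosses at step 1

1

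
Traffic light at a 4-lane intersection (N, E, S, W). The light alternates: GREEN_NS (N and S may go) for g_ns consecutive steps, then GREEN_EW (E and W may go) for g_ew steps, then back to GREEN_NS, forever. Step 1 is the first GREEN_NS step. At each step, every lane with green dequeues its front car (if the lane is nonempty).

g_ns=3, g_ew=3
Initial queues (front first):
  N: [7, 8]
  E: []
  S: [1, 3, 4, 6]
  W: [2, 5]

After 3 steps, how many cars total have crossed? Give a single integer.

Step 1 [NS]: N:car7-GO,E:wait,S:car1-GO,W:wait | queues: N=1 E=0 S=3 W=2
Step 2 [NS]: N:car8-GO,E:wait,S:car3-GO,W:wait | queues: N=0 E=0 S=2 W=2
Step 3 [NS]: N:empty,E:wait,S:car4-GO,W:wait | queues: N=0 E=0 S=1 W=2
Cars crossed by step 3: 5

Answer: 5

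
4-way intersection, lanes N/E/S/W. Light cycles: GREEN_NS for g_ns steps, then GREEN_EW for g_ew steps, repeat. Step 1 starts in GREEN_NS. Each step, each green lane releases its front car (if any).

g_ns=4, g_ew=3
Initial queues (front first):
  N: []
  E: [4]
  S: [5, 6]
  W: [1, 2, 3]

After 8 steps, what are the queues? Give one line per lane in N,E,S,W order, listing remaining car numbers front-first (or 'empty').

Step 1 [NS]: N:empty,E:wait,S:car5-GO,W:wait | queues: N=0 E=1 S=1 W=3
Step 2 [NS]: N:empty,E:wait,S:car6-GO,W:wait | queues: N=0 E=1 S=0 W=3
Step 3 [NS]: N:empty,E:wait,S:empty,W:wait | queues: N=0 E=1 S=0 W=3
Step 4 [NS]: N:empty,E:wait,S:empty,W:wait | queues: N=0 E=1 S=0 W=3
Step 5 [EW]: N:wait,E:car4-GO,S:wait,W:car1-GO | queues: N=0 E=0 S=0 W=2
Step 6 [EW]: N:wait,E:empty,S:wait,W:car2-GO | queues: N=0 E=0 S=0 W=1
Step 7 [EW]: N:wait,E:empty,S:wait,W:car3-GO | queues: N=0 E=0 S=0 W=0

N: empty
E: empty
S: empty
W: empty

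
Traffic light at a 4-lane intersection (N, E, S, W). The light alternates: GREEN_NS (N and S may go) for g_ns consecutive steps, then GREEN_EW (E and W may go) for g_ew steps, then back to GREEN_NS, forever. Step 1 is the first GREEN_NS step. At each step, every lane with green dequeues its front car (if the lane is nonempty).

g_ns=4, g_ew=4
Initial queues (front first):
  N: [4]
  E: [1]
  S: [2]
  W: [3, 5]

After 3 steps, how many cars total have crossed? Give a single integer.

Step 1 [NS]: N:car4-GO,E:wait,S:car2-GO,W:wait | queues: N=0 E=1 S=0 W=2
Step 2 [NS]: N:empty,E:wait,S:empty,W:wait | queues: N=0 E=1 S=0 W=2
Step 3 [NS]: N:empty,E:wait,S:empty,W:wait | queues: N=0 E=1 S=0 W=2
Cars crossed by step 3: 2

Answer: 2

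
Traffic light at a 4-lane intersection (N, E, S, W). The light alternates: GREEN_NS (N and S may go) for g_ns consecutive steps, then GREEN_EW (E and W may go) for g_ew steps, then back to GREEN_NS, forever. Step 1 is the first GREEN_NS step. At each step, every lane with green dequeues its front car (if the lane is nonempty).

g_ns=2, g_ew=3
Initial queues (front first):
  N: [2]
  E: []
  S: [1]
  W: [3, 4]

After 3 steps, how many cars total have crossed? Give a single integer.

Answer: 3

Derivation:
Step 1 [NS]: N:car2-GO,E:wait,S:car1-GO,W:wait | queues: N=0 E=0 S=0 W=2
Step 2 [NS]: N:empty,E:wait,S:empty,W:wait | queues: N=0 E=0 S=0 W=2
Step 3 [EW]: N:wait,E:empty,S:wait,W:car3-GO | queues: N=0 E=0 S=0 W=1
Cars crossed by step 3: 3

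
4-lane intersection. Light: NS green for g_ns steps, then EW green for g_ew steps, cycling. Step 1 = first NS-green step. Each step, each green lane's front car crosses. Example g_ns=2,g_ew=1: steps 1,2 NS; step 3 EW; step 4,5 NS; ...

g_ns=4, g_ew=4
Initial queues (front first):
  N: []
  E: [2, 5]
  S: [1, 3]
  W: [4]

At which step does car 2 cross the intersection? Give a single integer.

Step 1 [NS]: N:empty,E:wait,S:car1-GO,W:wait | queues: N=0 E=2 S=1 W=1
Step 2 [NS]: N:empty,E:wait,S:car3-GO,W:wait | queues: N=0 E=2 S=0 W=1
Step 3 [NS]: N:empty,E:wait,S:empty,W:wait | queues: N=0 E=2 S=0 W=1
Step 4 [NS]: N:empty,E:wait,S:empty,W:wait | queues: N=0 E=2 S=0 W=1
Step 5 [EW]: N:wait,E:car2-GO,S:wait,W:car4-GO | queues: N=0 E=1 S=0 W=0
Step 6 [EW]: N:wait,E:car5-GO,S:wait,W:empty | queues: N=0 E=0 S=0 W=0
Car 2 crosses at step 5

5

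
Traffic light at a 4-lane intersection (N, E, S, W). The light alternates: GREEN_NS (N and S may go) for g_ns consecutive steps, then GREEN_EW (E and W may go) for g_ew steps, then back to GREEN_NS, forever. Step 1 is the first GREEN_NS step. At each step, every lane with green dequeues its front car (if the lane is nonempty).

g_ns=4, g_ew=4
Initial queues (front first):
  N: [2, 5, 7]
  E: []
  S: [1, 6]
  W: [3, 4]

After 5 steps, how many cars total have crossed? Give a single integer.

Answer: 6

Derivation:
Step 1 [NS]: N:car2-GO,E:wait,S:car1-GO,W:wait | queues: N=2 E=0 S=1 W=2
Step 2 [NS]: N:car5-GO,E:wait,S:car6-GO,W:wait | queues: N=1 E=0 S=0 W=2
Step 3 [NS]: N:car7-GO,E:wait,S:empty,W:wait | queues: N=0 E=0 S=0 W=2
Step 4 [NS]: N:empty,E:wait,S:empty,W:wait | queues: N=0 E=0 S=0 W=2
Step 5 [EW]: N:wait,E:empty,S:wait,W:car3-GO | queues: N=0 E=0 S=0 W=1
Cars crossed by step 5: 6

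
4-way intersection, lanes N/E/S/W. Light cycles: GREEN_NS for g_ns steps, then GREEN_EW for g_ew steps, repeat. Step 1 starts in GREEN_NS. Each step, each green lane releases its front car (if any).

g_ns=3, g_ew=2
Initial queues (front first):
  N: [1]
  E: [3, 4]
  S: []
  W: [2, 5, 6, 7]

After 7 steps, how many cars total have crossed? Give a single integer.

Answer: 5

Derivation:
Step 1 [NS]: N:car1-GO,E:wait,S:empty,W:wait | queues: N=0 E=2 S=0 W=4
Step 2 [NS]: N:empty,E:wait,S:empty,W:wait | queues: N=0 E=2 S=0 W=4
Step 3 [NS]: N:empty,E:wait,S:empty,W:wait | queues: N=0 E=2 S=0 W=4
Step 4 [EW]: N:wait,E:car3-GO,S:wait,W:car2-GO | queues: N=0 E=1 S=0 W=3
Step 5 [EW]: N:wait,E:car4-GO,S:wait,W:car5-GO | queues: N=0 E=0 S=0 W=2
Step 6 [NS]: N:empty,E:wait,S:empty,W:wait | queues: N=0 E=0 S=0 W=2
Step 7 [NS]: N:empty,E:wait,S:empty,W:wait | queues: N=0 E=0 S=0 W=2
Cars crossed by step 7: 5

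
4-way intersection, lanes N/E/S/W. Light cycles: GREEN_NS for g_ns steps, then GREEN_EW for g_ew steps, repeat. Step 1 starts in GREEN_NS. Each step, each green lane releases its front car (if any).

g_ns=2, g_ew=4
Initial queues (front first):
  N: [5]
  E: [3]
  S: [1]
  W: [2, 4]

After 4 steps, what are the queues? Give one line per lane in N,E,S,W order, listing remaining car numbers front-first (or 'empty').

Step 1 [NS]: N:car5-GO,E:wait,S:car1-GO,W:wait | queues: N=0 E=1 S=0 W=2
Step 2 [NS]: N:empty,E:wait,S:empty,W:wait | queues: N=0 E=1 S=0 W=2
Step 3 [EW]: N:wait,E:car3-GO,S:wait,W:car2-GO | queues: N=0 E=0 S=0 W=1
Step 4 [EW]: N:wait,E:empty,S:wait,W:car4-GO | queues: N=0 E=0 S=0 W=0

N: empty
E: empty
S: empty
W: empty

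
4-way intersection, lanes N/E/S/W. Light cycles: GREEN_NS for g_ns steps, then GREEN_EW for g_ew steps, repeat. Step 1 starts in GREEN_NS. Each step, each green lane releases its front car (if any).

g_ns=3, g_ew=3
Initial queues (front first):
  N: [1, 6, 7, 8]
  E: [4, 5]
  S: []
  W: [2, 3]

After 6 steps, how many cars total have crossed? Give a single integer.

Step 1 [NS]: N:car1-GO,E:wait,S:empty,W:wait | queues: N=3 E=2 S=0 W=2
Step 2 [NS]: N:car6-GO,E:wait,S:empty,W:wait | queues: N=2 E=2 S=0 W=2
Step 3 [NS]: N:car7-GO,E:wait,S:empty,W:wait | queues: N=1 E=2 S=0 W=2
Step 4 [EW]: N:wait,E:car4-GO,S:wait,W:car2-GO | queues: N=1 E=1 S=0 W=1
Step 5 [EW]: N:wait,E:car5-GO,S:wait,W:car3-GO | queues: N=1 E=0 S=0 W=0
Step 6 [EW]: N:wait,E:empty,S:wait,W:empty | queues: N=1 E=0 S=0 W=0
Cars crossed by step 6: 7

Answer: 7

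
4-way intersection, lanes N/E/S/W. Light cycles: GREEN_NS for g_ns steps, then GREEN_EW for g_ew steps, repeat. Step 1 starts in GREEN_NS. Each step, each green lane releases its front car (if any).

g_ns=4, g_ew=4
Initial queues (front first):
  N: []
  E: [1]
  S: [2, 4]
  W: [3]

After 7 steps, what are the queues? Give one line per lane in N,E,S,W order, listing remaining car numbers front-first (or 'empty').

Step 1 [NS]: N:empty,E:wait,S:car2-GO,W:wait | queues: N=0 E=1 S=1 W=1
Step 2 [NS]: N:empty,E:wait,S:car4-GO,W:wait | queues: N=0 E=1 S=0 W=1
Step 3 [NS]: N:empty,E:wait,S:empty,W:wait | queues: N=0 E=1 S=0 W=1
Step 4 [NS]: N:empty,E:wait,S:empty,W:wait | queues: N=0 E=1 S=0 W=1
Step 5 [EW]: N:wait,E:car1-GO,S:wait,W:car3-GO | queues: N=0 E=0 S=0 W=0

N: empty
E: empty
S: empty
W: empty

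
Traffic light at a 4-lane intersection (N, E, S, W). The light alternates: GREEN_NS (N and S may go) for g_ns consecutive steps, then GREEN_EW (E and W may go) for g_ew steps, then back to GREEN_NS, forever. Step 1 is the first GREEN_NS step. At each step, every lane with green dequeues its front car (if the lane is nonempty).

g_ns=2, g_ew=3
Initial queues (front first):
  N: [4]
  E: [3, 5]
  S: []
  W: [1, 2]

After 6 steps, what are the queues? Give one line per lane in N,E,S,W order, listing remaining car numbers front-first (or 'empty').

Step 1 [NS]: N:car4-GO,E:wait,S:empty,W:wait | queues: N=0 E=2 S=0 W=2
Step 2 [NS]: N:empty,E:wait,S:empty,W:wait | queues: N=0 E=2 S=0 W=2
Step 3 [EW]: N:wait,E:car3-GO,S:wait,W:car1-GO | queues: N=0 E=1 S=0 W=1
Step 4 [EW]: N:wait,E:car5-GO,S:wait,W:car2-GO | queues: N=0 E=0 S=0 W=0

N: empty
E: empty
S: empty
W: empty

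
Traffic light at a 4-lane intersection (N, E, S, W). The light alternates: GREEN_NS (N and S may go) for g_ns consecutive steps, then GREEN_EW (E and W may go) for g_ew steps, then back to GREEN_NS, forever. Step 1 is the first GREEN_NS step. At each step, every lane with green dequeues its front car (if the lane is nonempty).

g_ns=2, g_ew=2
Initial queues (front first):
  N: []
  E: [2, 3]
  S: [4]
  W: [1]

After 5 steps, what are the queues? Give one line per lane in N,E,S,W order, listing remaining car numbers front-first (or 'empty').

Step 1 [NS]: N:empty,E:wait,S:car4-GO,W:wait | queues: N=0 E=2 S=0 W=1
Step 2 [NS]: N:empty,E:wait,S:empty,W:wait | queues: N=0 E=2 S=0 W=1
Step 3 [EW]: N:wait,E:car2-GO,S:wait,W:car1-GO | queues: N=0 E=1 S=0 W=0
Step 4 [EW]: N:wait,E:car3-GO,S:wait,W:empty | queues: N=0 E=0 S=0 W=0

N: empty
E: empty
S: empty
W: empty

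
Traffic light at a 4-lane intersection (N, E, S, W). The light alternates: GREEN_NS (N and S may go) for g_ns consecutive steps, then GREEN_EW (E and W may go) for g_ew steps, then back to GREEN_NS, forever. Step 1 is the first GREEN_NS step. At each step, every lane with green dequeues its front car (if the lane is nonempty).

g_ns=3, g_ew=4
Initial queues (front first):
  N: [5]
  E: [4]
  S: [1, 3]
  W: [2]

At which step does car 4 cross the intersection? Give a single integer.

Step 1 [NS]: N:car5-GO,E:wait,S:car1-GO,W:wait | queues: N=0 E=1 S=1 W=1
Step 2 [NS]: N:empty,E:wait,S:car3-GO,W:wait | queues: N=0 E=1 S=0 W=1
Step 3 [NS]: N:empty,E:wait,S:empty,W:wait | queues: N=0 E=1 S=0 W=1
Step 4 [EW]: N:wait,E:car4-GO,S:wait,W:car2-GO | queues: N=0 E=0 S=0 W=0
Car 4 crosses at step 4

4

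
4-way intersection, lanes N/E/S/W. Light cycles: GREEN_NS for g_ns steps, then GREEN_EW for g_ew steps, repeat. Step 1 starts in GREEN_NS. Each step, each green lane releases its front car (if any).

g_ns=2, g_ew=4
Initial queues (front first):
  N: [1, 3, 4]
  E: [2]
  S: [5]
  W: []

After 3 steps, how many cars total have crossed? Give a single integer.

Answer: 4

Derivation:
Step 1 [NS]: N:car1-GO,E:wait,S:car5-GO,W:wait | queues: N=2 E=1 S=0 W=0
Step 2 [NS]: N:car3-GO,E:wait,S:empty,W:wait | queues: N=1 E=1 S=0 W=0
Step 3 [EW]: N:wait,E:car2-GO,S:wait,W:empty | queues: N=1 E=0 S=0 W=0
Cars crossed by step 3: 4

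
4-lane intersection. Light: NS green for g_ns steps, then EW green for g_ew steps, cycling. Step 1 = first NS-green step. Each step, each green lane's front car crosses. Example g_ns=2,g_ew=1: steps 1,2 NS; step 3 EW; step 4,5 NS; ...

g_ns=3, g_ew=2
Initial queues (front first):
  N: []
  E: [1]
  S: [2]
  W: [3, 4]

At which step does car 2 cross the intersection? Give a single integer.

Step 1 [NS]: N:empty,E:wait,S:car2-GO,W:wait | queues: N=0 E=1 S=0 W=2
Step 2 [NS]: N:empty,E:wait,S:empty,W:wait | queues: N=0 E=1 S=0 W=2
Step 3 [NS]: N:empty,E:wait,S:empty,W:wait | queues: N=0 E=1 S=0 W=2
Step 4 [EW]: N:wait,E:car1-GO,S:wait,W:car3-GO | queues: N=0 E=0 S=0 W=1
Step 5 [EW]: N:wait,E:empty,S:wait,W:car4-GO | queues: N=0 E=0 S=0 W=0
Car 2 crosses at step 1

1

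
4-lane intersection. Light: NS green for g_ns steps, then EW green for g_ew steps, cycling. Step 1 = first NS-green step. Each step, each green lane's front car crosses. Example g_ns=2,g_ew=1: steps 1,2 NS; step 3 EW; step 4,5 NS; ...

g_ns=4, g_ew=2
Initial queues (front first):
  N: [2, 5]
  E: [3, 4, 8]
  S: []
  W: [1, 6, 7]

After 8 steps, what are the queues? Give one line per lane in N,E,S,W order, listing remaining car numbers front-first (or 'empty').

Step 1 [NS]: N:car2-GO,E:wait,S:empty,W:wait | queues: N=1 E=3 S=0 W=3
Step 2 [NS]: N:car5-GO,E:wait,S:empty,W:wait | queues: N=0 E=3 S=0 W=3
Step 3 [NS]: N:empty,E:wait,S:empty,W:wait | queues: N=0 E=3 S=0 W=3
Step 4 [NS]: N:empty,E:wait,S:empty,W:wait | queues: N=0 E=3 S=0 W=3
Step 5 [EW]: N:wait,E:car3-GO,S:wait,W:car1-GO | queues: N=0 E=2 S=0 W=2
Step 6 [EW]: N:wait,E:car4-GO,S:wait,W:car6-GO | queues: N=0 E=1 S=0 W=1
Step 7 [NS]: N:empty,E:wait,S:empty,W:wait | queues: N=0 E=1 S=0 W=1
Step 8 [NS]: N:empty,E:wait,S:empty,W:wait | queues: N=0 E=1 S=0 W=1

N: empty
E: 8
S: empty
W: 7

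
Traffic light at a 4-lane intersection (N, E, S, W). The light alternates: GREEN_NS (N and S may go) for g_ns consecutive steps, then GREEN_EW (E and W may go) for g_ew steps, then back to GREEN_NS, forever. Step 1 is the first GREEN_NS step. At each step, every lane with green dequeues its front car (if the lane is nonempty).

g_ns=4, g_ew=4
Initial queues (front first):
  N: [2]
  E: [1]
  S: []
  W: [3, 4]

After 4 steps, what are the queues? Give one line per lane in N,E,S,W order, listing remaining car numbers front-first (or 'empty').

Step 1 [NS]: N:car2-GO,E:wait,S:empty,W:wait | queues: N=0 E=1 S=0 W=2
Step 2 [NS]: N:empty,E:wait,S:empty,W:wait | queues: N=0 E=1 S=0 W=2
Step 3 [NS]: N:empty,E:wait,S:empty,W:wait | queues: N=0 E=1 S=0 W=2
Step 4 [NS]: N:empty,E:wait,S:empty,W:wait | queues: N=0 E=1 S=0 W=2

N: empty
E: 1
S: empty
W: 3 4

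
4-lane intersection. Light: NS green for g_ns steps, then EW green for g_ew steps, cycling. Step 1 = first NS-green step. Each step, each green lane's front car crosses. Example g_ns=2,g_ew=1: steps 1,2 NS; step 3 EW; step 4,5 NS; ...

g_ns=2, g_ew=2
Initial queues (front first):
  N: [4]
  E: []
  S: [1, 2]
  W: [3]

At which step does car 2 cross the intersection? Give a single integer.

Step 1 [NS]: N:car4-GO,E:wait,S:car1-GO,W:wait | queues: N=0 E=0 S=1 W=1
Step 2 [NS]: N:empty,E:wait,S:car2-GO,W:wait | queues: N=0 E=0 S=0 W=1
Step 3 [EW]: N:wait,E:empty,S:wait,W:car3-GO | queues: N=0 E=0 S=0 W=0
Car 2 crosses at step 2

2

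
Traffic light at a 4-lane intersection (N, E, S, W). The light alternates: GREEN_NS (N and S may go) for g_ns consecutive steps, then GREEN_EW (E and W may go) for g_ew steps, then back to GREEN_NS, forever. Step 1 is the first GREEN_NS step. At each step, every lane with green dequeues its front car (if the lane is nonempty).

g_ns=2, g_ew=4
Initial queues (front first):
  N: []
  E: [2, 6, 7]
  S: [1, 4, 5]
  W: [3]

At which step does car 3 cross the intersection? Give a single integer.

Step 1 [NS]: N:empty,E:wait,S:car1-GO,W:wait | queues: N=0 E=3 S=2 W=1
Step 2 [NS]: N:empty,E:wait,S:car4-GO,W:wait | queues: N=0 E=3 S=1 W=1
Step 3 [EW]: N:wait,E:car2-GO,S:wait,W:car3-GO | queues: N=0 E=2 S=1 W=0
Step 4 [EW]: N:wait,E:car6-GO,S:wait,W:empty | queues: N=0 E=1 S=1 W=0
Step 5 [EW]: N:wait,E:car7-GO,S:wait,W:empty | queues: N=0 E=0 S=1 W=0
Step 6 [EW]: N:wait,E:empty,S:wait,W:empty | queues: N=0 E=0 S=1 W=0
Step 7 [NS]: N:empty,E:wait,S:car5-GO,W:wait | queues: N=0 E=0 S=0 W=0
Car 3 crosses at step 3

3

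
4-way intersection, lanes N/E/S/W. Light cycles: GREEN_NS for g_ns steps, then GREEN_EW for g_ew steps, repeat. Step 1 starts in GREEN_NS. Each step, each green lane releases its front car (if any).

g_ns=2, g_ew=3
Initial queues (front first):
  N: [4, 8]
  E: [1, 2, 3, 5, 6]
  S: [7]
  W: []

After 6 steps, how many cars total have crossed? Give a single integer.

Step 1 [NS]: N:car4-GO,E:wait,S:car7-GO,W:wait | queues: N=1 E=5 S=0 W=0
Step 2 [NS]: N:car8-GO,E:wait,S:empty,W:wait | queues: N=0 E=5 S=0 W=0
Step 3 [EW]: N:wait,E:car1-GO,S:wait,W:empty | queues: N=0 E=4 S=0 W=0
Step 4 [EW]: N:wait,E:car2-GO,S:wait,W:empty | queues: N=0 E=3 S=0 W=0
Step 5 [EW]: N:wait,E:car3-GO,S:wait,W:empty | queues: N=0 E=2 S=0 W=0
Step 6 [NS]: N:empty,E:wait,S:empty,W:wait | queues: N=0 E=2 S=0 W=0
Cars crossed by step 6: 6

Answer: 6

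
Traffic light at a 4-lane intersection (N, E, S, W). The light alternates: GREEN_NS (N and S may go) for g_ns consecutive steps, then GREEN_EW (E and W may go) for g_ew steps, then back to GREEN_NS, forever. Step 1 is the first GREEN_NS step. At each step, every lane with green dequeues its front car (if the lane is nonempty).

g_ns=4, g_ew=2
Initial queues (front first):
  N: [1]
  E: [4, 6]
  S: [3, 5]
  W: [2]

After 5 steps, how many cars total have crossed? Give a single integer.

Step 1 [NS]: N:car1-GO,E:wait,S:car3-GO,W:wait | queues: N=0 E=2 S=1 W=1
Step 2 [NS]: N:empty,E:wait,S:car5-GO,W:wait | queues: N=0 E=2 S=0 W=1
Step 3 [NS]: N:empty,E:wait,S:empty,W:wait | queues: N=0 E=2 S=0 W=1
Step 4 [NS]: N:empty,E:wait,S:empty,W:wait | queues: N=0 E=2 S=0 W=1
Step 5 [EW]: N:wait,E:car4-GO,S:wait,W:car2-GO | queues: N=0 E=1 S=0 W=0
Cars crossed by step 5: 5

Answer: 5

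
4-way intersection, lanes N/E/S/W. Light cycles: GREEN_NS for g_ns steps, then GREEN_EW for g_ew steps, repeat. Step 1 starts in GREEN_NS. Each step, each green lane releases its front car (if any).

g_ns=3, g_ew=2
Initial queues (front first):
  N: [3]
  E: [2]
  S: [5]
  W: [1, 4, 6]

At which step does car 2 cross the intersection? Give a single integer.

Step 1 [NS]: N:car3-GO,E:wait,S:car5-GO,W:wait | queues: N=0 E=1 S=0 W=3
Step 2 [NS]: N:empty,E:wait,S:empty,W:wait | queues: N=0 E=1 S=0 W=3
Step 3 [NS]: N:empty,E:wait,S:empty,W:wait | queues: N=0 E=1 S=0 W=3
Step 4 [EW]: N:wait,E:car2-GO,S:wait,W:car1-GO | queues: N=0 E=0 S=0 W=2
Step 5 [EW]: N:wait,E:empty,S:wait,W:car4-GO | queues: N=0 E=0 S=0 W=1
Step 6 [NS]: N:empty,E:wait,S:empty,W:wait | queues: N=0 E=0 S=0 W=1
Step 7 [NS]: N:empty,E:wait,S:empty,W:wait | queues: N=0 E=0 S=0 W=1
Step 8 [NS]: N:empty,E:wait,S:empty,W:wait | queues: N=0 E=0 S=0 W=1
Step 9 [EW]: N:wait,E:empty,S:wait,W:car6-GO | queues: N=0 E=0 S=0 W=0
Car 2 crosses at step 4

4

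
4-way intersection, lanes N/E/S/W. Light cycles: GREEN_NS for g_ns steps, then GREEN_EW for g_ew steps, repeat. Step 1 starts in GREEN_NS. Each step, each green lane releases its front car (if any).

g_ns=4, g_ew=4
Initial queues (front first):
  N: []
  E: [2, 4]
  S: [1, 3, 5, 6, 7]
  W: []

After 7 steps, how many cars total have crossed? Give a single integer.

Step 1 [NS]: N:empty,E:wait,S:car1-GO,W:wait | queues: N=0 E=2 S=4 W=0
Step 2 [NS]: N:empty,E:wait,S:car3-GO,W:wait | queues: N=0 E=2 S=3 W=0
Step 3 [NS]: N:empty,E:wait,S:car5-GO,W:wait | queues: N=0 E=2 S=2 W=0
Step 4 [NS]: N:empty,E:wait,S:car6-GO,W:wait | queues: N=0 E=2 S=1 W=0
Step 5 [EW]: N:wait,E:car2-GO,S:wait,W:empty | queues: N=0 E=1 S=1 W=0
Step 6 [EW]: N:wait,E:car4-GO,S:wait,W:empty | queues: N=0 E=0 S=1 W=0
Step 7 [EW]: N:wait,E:empty,S:wait,W:empty | queues: N=0 E=0 S=1 W=0
Cars crossed by step 7: 6

Answer: 6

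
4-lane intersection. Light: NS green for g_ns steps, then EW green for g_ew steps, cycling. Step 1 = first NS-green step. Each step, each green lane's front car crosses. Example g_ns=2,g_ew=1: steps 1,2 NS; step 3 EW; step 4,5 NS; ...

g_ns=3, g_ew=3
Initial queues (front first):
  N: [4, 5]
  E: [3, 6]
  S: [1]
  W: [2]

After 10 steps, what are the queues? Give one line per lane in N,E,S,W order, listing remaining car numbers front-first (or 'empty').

Step 1 [NS]: N:car4-GO,E:wait,S:car1-GO,W:wait | queues: N=1 E=2 S=0 W=1
Step 2 [NS]: N:car5-GO,E:wait,S:empty,W:wait | queues: N=0 E=2 S=0 W=1
Step 3 [NS]: N:empty,E:wait,S:empty,W:wait | queues: N=0 E=2 S=0 W=1
Step 4 [EW]: N:wait,E:car3-GO,S:wait,W:car2-GO | queues: N=0 E=1 S=0 W=0
Step 5 [EW]: N:wait,E:car6-GO,S:wait,W:empty | queues: N=0 E=0 S=0 W=0

N: empty
E: empty
S: empty
W: empty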